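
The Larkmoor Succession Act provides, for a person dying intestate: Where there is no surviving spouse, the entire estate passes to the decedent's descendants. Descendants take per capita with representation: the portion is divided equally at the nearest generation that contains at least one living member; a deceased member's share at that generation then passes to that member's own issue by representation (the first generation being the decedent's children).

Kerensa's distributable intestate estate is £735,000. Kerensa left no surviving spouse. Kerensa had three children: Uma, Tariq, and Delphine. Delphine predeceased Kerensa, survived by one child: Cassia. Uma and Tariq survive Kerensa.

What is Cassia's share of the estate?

Cassia receives £245,000.

The entire £735,000 passes to the descendants.
That amount (£735,000) is divided into 3 shares of £245,000: Uma and Tariq each take £245,000; Delphine's £245,000 share passes to Delphine's issue.
Delphine's share (£245,000) passes entirely to Cassia.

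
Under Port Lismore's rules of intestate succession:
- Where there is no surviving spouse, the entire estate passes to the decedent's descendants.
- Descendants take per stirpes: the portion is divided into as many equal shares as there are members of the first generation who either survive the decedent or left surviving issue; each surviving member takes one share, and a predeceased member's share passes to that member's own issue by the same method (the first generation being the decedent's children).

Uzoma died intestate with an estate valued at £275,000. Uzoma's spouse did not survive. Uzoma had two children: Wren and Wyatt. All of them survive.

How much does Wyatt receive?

The entire £275,000 passes to the descendants.
That amount (£275,000) is divided into 2 shares of £137,500: Wren and Wyatt each take £137,500.

Wyatt receives £137,500.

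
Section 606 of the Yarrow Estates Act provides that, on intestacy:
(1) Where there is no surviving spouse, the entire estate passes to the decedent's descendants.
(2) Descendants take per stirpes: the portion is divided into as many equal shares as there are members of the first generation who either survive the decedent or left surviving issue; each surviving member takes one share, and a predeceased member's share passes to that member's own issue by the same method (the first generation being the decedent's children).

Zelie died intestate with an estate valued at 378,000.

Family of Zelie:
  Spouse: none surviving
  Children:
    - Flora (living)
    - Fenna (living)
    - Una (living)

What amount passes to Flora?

Flora receives 126,000.

The entire 378,000 passes to the descendants.
That amount (378,000) is divided into 3 shares of 126,000: Flora, Fenna, and Una each take 126,000.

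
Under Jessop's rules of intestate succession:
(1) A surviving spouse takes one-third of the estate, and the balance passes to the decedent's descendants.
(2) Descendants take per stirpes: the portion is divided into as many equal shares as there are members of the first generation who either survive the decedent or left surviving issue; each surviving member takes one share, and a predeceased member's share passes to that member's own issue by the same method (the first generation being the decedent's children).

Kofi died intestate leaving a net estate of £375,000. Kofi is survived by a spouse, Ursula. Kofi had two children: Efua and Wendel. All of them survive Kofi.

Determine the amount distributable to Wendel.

Ursula takes one-third of £375,000 = £125,000. The remaining £250,000 passes to the descendants.
The descendants' portion (£250,000) is divided into 2 shares of £125,000: Efua and Wendel each take £125,000.

Wendel receives £125,000.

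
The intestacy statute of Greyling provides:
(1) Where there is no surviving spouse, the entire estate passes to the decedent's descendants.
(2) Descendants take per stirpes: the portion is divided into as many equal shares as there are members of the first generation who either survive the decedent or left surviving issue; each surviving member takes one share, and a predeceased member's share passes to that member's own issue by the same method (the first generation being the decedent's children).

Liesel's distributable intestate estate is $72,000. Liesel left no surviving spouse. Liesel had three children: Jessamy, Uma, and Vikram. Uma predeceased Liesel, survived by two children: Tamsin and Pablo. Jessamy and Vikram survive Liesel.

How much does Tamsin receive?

Tamsin receives $12,000.

The entire $72,000 passes to the descendants.
That amount ($72,000) is divided into 3 shares of $24,000: Jessamy and Vikram each take $24,000; Uma's $24,000 share passes to Uma's issue.
Uma's share ($24,000) is divided into 2 shares of $12,000: Tamsin and Pablo each take $12,000.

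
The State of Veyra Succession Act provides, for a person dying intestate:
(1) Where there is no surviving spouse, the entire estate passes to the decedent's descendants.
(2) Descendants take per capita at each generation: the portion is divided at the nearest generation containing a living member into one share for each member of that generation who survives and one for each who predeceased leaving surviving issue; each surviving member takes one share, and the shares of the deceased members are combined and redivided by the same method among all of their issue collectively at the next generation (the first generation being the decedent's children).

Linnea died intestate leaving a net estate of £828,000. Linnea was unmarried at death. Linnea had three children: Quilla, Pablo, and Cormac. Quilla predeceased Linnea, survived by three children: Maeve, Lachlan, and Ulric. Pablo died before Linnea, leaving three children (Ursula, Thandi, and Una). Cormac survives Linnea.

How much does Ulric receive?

Ulric receives £92,000.

The entire £828,000 passes to the descendants.
That amount (£828,000) is divided at the children's generation into 3 shares of £276,000. Cormac takes £276,000. The 2 shares of the deceased (Quilla and Pablo) are combined into a pool of £552,000.
That pool (£552,000) is divided at the grandchildren's generation equally among Maeve, Lachlan, Ulric, Ursula, Thandi, and Una: £92,000 each.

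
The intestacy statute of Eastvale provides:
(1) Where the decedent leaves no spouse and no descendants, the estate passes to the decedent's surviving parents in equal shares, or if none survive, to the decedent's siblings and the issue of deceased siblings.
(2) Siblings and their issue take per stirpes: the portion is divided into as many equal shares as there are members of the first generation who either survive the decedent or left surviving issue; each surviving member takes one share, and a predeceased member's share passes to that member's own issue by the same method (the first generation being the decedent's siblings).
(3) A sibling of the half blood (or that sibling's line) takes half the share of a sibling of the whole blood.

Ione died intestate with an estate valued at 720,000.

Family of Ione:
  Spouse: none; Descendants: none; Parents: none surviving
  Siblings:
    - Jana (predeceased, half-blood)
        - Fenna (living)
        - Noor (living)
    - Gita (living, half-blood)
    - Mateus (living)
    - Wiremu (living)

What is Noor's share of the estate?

The entire 720,000 passes to the siblings and their issue.
Counting each half-blood sibling's line as half a unit, there are 3 units in 720,000, so one unit is 240,000. Whole-blood lines (Mateus and Wiremu) take 240,000 each; half-blood lines (Jana and Gita) take 120,000 each.
Jana's share (120,000) is divided into 2 shares of 60,000: Fenna and Noor each take 60,000.

Noor receives 60,000.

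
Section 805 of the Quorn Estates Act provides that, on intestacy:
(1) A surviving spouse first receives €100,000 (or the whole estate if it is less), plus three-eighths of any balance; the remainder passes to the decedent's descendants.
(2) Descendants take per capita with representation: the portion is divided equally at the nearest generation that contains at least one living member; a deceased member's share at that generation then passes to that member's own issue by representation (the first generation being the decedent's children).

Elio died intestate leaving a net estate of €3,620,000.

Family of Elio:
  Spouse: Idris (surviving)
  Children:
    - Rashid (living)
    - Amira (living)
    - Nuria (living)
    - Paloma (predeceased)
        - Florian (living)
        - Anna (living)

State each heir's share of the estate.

Idris: €1,420,000; Rashid: €550,000; Amira: €550,000; Nuria: €550,000; Florian: €275,000; Anna: €275,000

Idris first takes €100,000, leaving a balance of €3,520,000. Idris then takes three-eighths of the balance (€1,320,000), for a total of €1,420,000. The remaining €2,200,000 passes to the descendants.
The descendants' portion (€2,200,000) is divided into 4 shares of €550,000: Rashid, Amira, and Nuria each take €550,000; Paloma's €550,000 share passes to Paloma's issue.
Paloma's share (€550,000) is divided into 2 shares of €275,000: Florian and Anna each take €275,000.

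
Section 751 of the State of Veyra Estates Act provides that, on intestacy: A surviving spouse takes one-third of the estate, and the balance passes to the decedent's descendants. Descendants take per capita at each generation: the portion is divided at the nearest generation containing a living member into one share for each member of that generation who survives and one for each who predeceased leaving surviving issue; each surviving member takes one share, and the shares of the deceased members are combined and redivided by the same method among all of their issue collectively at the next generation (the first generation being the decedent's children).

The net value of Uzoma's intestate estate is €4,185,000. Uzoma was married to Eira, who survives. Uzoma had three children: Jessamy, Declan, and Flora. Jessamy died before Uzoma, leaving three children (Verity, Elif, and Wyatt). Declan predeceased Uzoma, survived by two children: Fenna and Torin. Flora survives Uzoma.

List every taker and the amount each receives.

Eira takes one-third of €4,185,000 = €1,395,000. The remaining €2,790,000 passes to the descendants.
The descendants' portion (€2,790,000) is divided at the children's generation into 3 shares of €930,000. Flora takes €930,000. The 2 shares of the deceased (Jessamy and Declan) are combined into a pool of €1,860,000.
That pool (€1,860,000) is divided at the grandchildren's generation equally among Verity, Elif, Wyatt, Fenna, and Torin: €372,000 each.

Eira: €1,395,000; Verity: €372,000; Elif: €372,000; Wyatt: €372,000; Fenna: €372,000; Torin: €372,000; Flora: €930,000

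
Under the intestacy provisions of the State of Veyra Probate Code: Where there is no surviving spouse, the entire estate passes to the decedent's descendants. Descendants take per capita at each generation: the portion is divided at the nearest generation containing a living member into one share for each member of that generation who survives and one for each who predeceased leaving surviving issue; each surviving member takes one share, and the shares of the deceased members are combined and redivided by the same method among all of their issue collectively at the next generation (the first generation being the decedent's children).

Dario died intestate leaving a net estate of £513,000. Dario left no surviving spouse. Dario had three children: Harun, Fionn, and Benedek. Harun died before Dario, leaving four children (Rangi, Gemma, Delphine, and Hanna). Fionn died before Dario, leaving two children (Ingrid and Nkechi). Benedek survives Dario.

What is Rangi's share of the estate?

The entire £513,000 passes to the descendants.
That amount (£513,000) is divided at the children's generation into 3 shares of £171,000. Benedek takes £171,000. The 2 shares of the deceased (Harun and Fionn) are combined into a pool of £342,000.
That pool (£342,000) is divided at the grandchildren's generation equally among Rangi, Gemma, Delphine, Hanna, Ingrid, and Nkechi: £57,000 each.

Rangi receives £57,000.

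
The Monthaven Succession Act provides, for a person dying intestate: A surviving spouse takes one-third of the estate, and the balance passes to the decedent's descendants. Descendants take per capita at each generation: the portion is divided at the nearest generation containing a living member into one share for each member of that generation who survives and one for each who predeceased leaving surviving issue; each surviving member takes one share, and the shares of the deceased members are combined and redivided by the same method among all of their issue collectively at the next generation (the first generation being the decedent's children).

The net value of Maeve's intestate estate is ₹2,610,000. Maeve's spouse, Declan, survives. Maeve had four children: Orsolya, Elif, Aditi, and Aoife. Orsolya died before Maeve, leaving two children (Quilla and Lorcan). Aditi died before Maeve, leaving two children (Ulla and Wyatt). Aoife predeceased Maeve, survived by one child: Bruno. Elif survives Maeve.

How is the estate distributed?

Declan takes one-third of ₹2,610,000 = ₹870,000. The remaining ₹1,740,000 passes to the descendants.
The descendants' portion (₹1,740,000) is divided at the children's generation into 4 shares of ₹435,000. Elif takes ₹435,000. The 3 shares of the deceased (Orsolya, Aditi, and Aoife) are combined into a pool of ₹1,305,000.
That pool (₹1,305,000) is divided at the grandchildren's generation equally among Quilla, Lorcan, Ulla, Wyatt, and Bruno: ₹261,000 each.

Declan: ₹870,000; Quilla: ₹261,000; Lorcan: ₹261,000; Elif: ₹435,000; Ulla: ₹261,000; Wyatt: ₹261,000; Bruno: ₹261,000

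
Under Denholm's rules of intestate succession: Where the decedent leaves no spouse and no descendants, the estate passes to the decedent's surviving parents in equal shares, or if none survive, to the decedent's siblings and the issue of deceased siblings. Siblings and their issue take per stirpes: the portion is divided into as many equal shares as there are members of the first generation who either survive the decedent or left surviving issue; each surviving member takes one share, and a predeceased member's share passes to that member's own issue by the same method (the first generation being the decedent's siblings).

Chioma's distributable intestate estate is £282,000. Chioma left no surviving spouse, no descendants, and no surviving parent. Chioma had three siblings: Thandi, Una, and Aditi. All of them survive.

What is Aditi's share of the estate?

Aditi receives £94,000.

The entire £282,000 passes to the siblings and their issue.
That amount (£282,000) is divided into 3 shares of £94,000: Thandi, Una, and Aditi each take £94,000.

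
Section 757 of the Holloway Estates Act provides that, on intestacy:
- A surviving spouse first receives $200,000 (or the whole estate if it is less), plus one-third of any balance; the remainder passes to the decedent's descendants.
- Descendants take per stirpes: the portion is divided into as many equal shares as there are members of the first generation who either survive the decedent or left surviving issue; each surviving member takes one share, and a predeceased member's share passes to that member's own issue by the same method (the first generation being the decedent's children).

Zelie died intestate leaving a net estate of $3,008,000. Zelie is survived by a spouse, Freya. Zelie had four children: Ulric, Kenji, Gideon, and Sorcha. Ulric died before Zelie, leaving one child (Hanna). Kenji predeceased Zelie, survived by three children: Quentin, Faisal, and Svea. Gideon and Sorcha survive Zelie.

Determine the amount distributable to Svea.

Svea receives $156,000.

Freya first takes $200,000, leaving a balance of $2,808,000. Freya then takes one-third of the balance ($936,000), for a total of $1,136,000. The remaining $1,872,000 passes to the descendants.
The descendants' portion ($1,872,000) is divided into 4 shares of $468,000: Gideon and Sorcha each take $468,000; Ulric's $468,000 share passes to Ulric's issue; Kenji's $468,000 share passes to Kenji's issue.
Ulric's share ($468,000) passes entirely to Hanna.
Kenji's share ($468,000) is divided into 3 shares of $156,000: Quentin, Faisal, and Svea each take $156,000.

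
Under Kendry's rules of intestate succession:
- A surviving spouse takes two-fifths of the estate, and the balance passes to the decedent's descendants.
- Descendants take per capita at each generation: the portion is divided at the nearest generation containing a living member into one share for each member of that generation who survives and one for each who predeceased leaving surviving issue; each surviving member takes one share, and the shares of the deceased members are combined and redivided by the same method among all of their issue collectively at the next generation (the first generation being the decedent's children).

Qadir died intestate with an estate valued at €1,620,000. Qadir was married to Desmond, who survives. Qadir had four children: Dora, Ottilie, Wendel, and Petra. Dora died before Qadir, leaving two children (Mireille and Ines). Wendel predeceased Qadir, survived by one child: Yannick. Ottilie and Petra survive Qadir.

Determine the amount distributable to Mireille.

Desmond takes two-fifths of €1,620,000 = €648,000. The remaining €972,000 passes to the descendants.
The descendants' portion (€972,000) is divided at the children's generation into 4 shares of €243,000. Ottilie and Petra each take €243,000. The 2 shares of the deceased (Dora and Wendel) are combined into a pool of €486,000.
That pool (€486,000) is divided at the grandchildren's generation equally among Mireille, Ines, and Yannick: €162,000 each.

Mireille receives €162,000.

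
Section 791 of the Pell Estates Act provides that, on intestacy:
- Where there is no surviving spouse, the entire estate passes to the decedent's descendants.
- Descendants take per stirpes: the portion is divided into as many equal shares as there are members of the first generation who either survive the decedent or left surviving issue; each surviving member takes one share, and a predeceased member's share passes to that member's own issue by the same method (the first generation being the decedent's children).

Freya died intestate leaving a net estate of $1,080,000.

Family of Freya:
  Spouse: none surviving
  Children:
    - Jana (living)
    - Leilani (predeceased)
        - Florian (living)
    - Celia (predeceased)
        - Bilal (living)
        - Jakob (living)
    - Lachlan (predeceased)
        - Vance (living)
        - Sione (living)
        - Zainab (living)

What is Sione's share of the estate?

The entire $1,080,000 passes to the descendants.
That amount ($1,080,000) is divided into 4 shares of $270,000: Jana takes $270,000; Leilani's $270,000 share passes to Leilani's issue; Celia's $270,000 share passes to Celia's issue; Lachlan's $270,000 share passes to Lachlan's issue.
Leilani's share ($270,000) passes entirely to Florian.
Celia's share ($270,000) is divided into 2 shares of $135,000: Bilal and Jakob each take $135,000.
Lachlan's share ($270,000) is divided into 3 shares of $90,000: Vance, Sione, and Zainab each take $90,000.

Sione receives $90,000.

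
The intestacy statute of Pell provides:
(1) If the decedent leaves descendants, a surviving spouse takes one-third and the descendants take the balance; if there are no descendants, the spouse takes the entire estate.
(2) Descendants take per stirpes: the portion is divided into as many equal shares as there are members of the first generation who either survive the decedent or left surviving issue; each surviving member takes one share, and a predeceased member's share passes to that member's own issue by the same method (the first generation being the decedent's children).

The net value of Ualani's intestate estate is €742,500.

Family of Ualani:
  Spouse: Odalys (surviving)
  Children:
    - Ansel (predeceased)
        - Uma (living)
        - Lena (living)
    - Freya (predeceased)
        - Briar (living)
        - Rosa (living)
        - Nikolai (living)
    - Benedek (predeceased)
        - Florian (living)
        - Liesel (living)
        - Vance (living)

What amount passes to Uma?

Uma receives €82,500.

Odalys takes one-third of €742,500 = €247,500. The remaining €495,000 passes to the descendants.
The descendants' portion (€495,000) is divided into 3 shares of €165,000: Ansel's €165,000 share passes to Ansel's issue; Freya's €165,000 share passes to Freya's issue; Benedek's €165,000 share passes to Benedek's issue.
Ansel's share (€165,000) is divided into 2 shares of €82,500: Uma and Lena each take €82,500.
Freya's share (€165,000) is divided into 3 shares of €55,000: Briar, Rosa, and Nikolai each take €55,000.
Benedek's share (€165,000) is divided into 3 shares of €55,000: Florian, Liesel, and Vance each take €55,000.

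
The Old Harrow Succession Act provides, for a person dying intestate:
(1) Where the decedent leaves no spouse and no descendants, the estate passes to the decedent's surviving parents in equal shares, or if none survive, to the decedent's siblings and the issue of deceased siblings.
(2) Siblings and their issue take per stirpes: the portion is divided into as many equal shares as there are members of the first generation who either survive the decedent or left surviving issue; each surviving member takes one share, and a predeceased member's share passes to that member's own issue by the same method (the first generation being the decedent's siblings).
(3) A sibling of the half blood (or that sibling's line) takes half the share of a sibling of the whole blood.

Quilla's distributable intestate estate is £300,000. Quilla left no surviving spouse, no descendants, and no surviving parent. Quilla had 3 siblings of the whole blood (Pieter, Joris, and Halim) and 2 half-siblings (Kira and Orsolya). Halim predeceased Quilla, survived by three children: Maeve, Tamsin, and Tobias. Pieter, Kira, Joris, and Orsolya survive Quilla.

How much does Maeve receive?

Maeve receives £25,000.

The entire £300,000 passes to the siblings and their issue.
Counting each half-blood sibling's line as half a unit, there are 4 units in £300,000, so one unit is £75,000. Whole-blood lines (Pieter, Joris, and Halim) take £75,000 each; half-blood lines (Kira and Orsolya) take £37,500 each.
Halim's share (£75,000) is divided into 3 shares of £25,000: Maeve, Tamsin, and Tobias each take £25,000.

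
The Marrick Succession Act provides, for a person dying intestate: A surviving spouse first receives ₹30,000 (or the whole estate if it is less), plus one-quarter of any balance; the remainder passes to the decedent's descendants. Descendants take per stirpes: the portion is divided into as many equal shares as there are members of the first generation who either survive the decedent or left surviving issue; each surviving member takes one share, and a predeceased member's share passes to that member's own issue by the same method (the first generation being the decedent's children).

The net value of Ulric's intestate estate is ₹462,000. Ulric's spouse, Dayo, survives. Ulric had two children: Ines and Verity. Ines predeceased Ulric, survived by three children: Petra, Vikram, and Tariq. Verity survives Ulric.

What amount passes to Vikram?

Vikram receives ₹54,000.

Dayo first takes ₹30,000, leaving a balance of ₹432,000. Dayo then takes one-quarter of the balance (₹108,000), for a total of ₹138,000. The remaining ₹324,000 passes to the descendants.
The descendants' portion (₹324,000) is divided into 2 shares of ₹162,000: Verity takes ₹162,000; Ines's ₹162,000 share passes to Ines's issue.
Ines's share (₹162,000) is divided into 3 shares of ₹54,000: Petra, Vikram, and Tariq each take ₹54,000.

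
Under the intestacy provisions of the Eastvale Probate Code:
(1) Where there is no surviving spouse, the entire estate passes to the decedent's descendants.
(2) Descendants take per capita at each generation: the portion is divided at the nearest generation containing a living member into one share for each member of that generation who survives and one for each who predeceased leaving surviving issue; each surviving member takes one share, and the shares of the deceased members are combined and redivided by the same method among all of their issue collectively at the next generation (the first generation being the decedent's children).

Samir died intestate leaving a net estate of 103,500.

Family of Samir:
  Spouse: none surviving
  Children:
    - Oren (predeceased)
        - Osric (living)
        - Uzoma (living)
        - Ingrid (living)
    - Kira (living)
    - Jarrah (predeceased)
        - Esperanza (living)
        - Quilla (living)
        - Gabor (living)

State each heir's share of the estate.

The entire 103,500 passes to the descendants.
That amount (103,500) is divided at the children's generation into 3 shares of 34,500. Kira takes 34,500. The 2 shares of the deceased (Oren and Jarrah) are combined into a pool of 69,000.
That pool (69,000) is divided at the grandchildren's generation equally among Osric, Uzoma, Ingrid, Esperanza, Quilla, and Gabor: 11,500 each.

Osric: 11,500; Uzoma: 11,500; Ingrid: 11,500; Kira: 34,500; Esperanza: 11,500; Quilla: 11,500; Gabor: 11,500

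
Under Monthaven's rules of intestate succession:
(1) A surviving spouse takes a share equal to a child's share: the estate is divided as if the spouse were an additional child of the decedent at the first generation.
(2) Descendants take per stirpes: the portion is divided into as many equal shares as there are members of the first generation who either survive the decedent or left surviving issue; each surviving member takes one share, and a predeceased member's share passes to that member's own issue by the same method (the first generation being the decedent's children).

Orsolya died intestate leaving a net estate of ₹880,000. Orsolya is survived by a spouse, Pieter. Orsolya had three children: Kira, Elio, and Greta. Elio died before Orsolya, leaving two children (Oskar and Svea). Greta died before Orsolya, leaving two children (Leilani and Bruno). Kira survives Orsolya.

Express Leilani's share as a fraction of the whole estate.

Leilani receives 1/8 of the estate.

The spouse counts as an additional share at the children's level, so there are 4 primary shares of ₹220,000. Pieter takes one such share (₹220,000).
The children's combined portion (₹660,000) is divided into 3 shares of ₹220,000: Kira takes ₹220,000; Elio's ₹220,000 share passes to Elio's issue; Greta's ₹220,000 share passes to Greta's issue.
Elio's share (₹220,000) is divided into 2 shares of ₹110,000: Oskar and Svea each take ₹110,000.
Greta's share (₹220,000) is divided into 2 shares of ₹110,000: Leilani and Bruno each take ₹110,000.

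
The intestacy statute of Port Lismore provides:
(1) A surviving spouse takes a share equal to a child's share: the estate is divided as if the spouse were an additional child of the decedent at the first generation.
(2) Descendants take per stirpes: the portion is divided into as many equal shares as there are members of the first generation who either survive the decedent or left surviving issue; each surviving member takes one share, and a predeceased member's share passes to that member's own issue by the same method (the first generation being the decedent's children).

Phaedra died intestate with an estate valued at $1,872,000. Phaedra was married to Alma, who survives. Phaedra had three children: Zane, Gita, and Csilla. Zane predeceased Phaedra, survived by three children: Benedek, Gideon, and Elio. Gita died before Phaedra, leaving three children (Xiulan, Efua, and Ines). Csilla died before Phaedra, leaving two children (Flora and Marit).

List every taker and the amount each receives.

Alma: $468,000; Benedek: $156,000; Gideon: $156,000; Elio: $156,000; Xiulan: $156,000; Efua: $156,000; Ines: $156,000; Flora: $234,000; Marit: $234,000

The spouse counts as an additional share at the children's level, so there are 4 primary shares of $468,000. Alma takes one such share ($468,000).
The children's combined portion ($1,404,000) is divided into 3 shares of $468,000: Zane's $468,000 share passes to Zane's issue; Gita's $468,000 share passes to Gita's issue; Csilla's $468,000 share passes to Csilla's issue.
Zane's share ($468,000) is divided into 3 shares of $156,000: Benedek, Gideon, and Elio each take $156,000.
Gita's share ($468,000) is divided into 3 shares of $156,000: Xiulan, Efua, and Ines each take $156,000.
Csilla's share ($468,000) is divided into 2 shares of $234,000: Flora and Marit each take $234,000.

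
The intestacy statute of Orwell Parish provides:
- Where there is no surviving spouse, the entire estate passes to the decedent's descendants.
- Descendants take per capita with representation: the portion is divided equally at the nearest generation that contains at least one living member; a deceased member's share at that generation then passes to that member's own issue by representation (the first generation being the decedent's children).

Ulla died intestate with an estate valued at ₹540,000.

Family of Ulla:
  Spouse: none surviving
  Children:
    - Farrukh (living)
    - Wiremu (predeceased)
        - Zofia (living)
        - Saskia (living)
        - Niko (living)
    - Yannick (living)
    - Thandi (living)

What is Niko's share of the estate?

The entire ₹540,000 passes to the descendants.
That amount (₹540,000) is divided into 4 shares of ₹135,000: Farrukh, Yannick, and Thandi each take ₹135,000; Wiremu's ₹135,000 share passes to Wiremu's issue.
Wiremu's share (₹135,000) is divided into 3 shares of ₹45,000: Zofia, Saskia, and Niko each take ₹45,000.

Niko receives ₹45,000.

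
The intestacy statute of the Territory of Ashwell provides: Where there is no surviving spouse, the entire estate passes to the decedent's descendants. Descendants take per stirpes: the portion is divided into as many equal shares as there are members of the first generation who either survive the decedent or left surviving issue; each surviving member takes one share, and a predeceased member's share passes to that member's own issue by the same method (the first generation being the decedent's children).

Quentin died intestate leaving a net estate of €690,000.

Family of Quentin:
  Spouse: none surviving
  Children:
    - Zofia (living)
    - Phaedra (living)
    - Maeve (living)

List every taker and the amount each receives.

Zofia: €230,000; Phaedra: €230,000; Maeve: €230,000

The entire €690,000 passes to the descendants.
That amount (€690,000) is divided into 3 shares of €230,000: Zofia, Phaedra, and Maeve each take €230,000.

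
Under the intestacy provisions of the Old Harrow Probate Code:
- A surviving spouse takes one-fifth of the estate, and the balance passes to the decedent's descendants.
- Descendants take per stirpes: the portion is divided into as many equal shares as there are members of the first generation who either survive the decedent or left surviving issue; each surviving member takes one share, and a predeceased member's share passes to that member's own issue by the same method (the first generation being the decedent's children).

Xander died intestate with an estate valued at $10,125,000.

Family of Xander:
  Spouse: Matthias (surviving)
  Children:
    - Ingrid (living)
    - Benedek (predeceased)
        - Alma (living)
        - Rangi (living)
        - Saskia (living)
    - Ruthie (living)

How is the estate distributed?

Matthias: $2,025,000; Ingrid: $2,700,000; Alma: $900,000; Rangi: $900,000; Saskia: $900,000; Ruthie: $2,700,000

Matthias takes one-fifth of $10,125,000 = $2,025,000. The remaining $8,100,000 passes to the descendants.
The descendants' portion ($8,100,000) is divided into 3 shares of $2,700,000: Ingrid and Ruthie each take $2,700,000; Benedek's $2,700,000 share passes to Benedek's issue.
Benedek's share ($2,700,000) is divided into 3 shares of $900,000: Alma, Rangi, and Saskia each take $900,000.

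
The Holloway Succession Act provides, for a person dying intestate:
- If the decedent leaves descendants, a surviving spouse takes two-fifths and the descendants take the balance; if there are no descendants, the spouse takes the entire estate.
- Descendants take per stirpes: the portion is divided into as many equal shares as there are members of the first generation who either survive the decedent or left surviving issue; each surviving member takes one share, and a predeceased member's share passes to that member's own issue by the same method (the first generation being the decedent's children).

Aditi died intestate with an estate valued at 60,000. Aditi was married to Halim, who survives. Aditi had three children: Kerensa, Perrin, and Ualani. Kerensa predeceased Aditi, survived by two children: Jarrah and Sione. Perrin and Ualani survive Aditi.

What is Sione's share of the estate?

Halim takes two-fifths of 60,000 = 24,000. The remaining 36,000 passes to the descendants.
The descendants' portion (36,000) is divided into 3 shares of 12,000: Perrin and Ualani each take 12,000; Kerensa's 12,000 share passes to Kerensa's issue.
Kerensa's share (12,000) is divided into 2 shares of 6,000: Jarrah and Sione each take 6,000.

Sione receives 6,000.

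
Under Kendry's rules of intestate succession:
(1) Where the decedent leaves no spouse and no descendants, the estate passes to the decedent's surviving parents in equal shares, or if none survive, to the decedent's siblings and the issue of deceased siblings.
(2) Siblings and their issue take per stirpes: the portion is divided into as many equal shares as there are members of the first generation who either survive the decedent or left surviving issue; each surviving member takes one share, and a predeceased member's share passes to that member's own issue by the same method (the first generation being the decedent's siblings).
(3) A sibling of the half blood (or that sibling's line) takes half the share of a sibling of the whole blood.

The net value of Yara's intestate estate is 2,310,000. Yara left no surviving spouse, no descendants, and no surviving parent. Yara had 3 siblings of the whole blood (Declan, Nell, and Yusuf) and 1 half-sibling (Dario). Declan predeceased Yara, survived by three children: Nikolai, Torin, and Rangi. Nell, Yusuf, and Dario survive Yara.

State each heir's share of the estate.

Nikolai: 220,000; Torin: 220,000; Rangi: 220,000; Nell: 660,000; Yusuf: 660,000; Dario: 330,000

The entire 2,310,000 passes to the siblings and their issue.
Counting each half-blood sibling's line as half a unit, there are 7/2 units in 2,310,000, so one unit is 660,000. Whole-blood lines (Declan, Nell, and Yusuf) take 660,000 each; half-blood lines (Dario) take 330,000 each.
Declan's share (660,000) is divided into 3 shares of 220,000: Nikolai, Torin, and Rangi each take 220,000.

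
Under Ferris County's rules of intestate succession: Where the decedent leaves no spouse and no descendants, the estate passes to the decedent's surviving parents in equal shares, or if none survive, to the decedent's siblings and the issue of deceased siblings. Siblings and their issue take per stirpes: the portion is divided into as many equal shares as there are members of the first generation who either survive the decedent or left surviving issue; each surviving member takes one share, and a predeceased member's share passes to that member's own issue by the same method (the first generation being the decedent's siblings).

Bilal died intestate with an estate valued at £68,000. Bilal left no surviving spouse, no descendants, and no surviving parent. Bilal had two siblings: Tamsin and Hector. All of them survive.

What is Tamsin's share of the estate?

Tamsin receives £34,000.

The entire £68,000 passes to the siblings and their issue.
That amount (£68,000) is divided into 2 shares of £34,000: Tamsin and Hector each take £34,000.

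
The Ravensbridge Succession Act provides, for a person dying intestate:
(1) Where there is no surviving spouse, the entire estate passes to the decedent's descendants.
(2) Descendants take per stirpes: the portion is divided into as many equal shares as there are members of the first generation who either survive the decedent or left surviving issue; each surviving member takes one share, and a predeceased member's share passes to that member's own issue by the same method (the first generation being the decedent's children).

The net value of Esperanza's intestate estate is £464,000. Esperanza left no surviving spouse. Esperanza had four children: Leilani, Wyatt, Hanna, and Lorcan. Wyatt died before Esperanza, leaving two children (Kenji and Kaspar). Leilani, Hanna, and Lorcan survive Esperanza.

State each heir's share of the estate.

Leilani: £116,000; Kenji: £58,000; Kaspar: £58,000; Hanna: £116,000; Lorcan: £116,000

The entire £464,000 passes to the descendants.
That amount (£464,000) is divided into 4 shares of £116,000: Leilani, Hanna, and Lorcan each take £116,000; Wyatt's £116,000 share passes to Wyatt's issue.
Wyatt's share (£116,000) is divided into 2 shares of £58,000: Kenji and Kaspar each take £58,000.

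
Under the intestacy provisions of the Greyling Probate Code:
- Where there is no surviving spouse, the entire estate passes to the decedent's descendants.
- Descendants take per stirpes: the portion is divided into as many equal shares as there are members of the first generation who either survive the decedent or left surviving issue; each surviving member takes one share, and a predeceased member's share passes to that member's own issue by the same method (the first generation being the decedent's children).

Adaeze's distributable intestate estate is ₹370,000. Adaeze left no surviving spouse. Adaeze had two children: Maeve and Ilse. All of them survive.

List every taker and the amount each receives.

Maeve: ₹185,000; Ilse: ₹185,000

The entire ₹370,000 passes to the descendants.
That amount (₹370,000) is divided into 2 shares of ₹185,000: Maeve and Ilse each take ₹185,000.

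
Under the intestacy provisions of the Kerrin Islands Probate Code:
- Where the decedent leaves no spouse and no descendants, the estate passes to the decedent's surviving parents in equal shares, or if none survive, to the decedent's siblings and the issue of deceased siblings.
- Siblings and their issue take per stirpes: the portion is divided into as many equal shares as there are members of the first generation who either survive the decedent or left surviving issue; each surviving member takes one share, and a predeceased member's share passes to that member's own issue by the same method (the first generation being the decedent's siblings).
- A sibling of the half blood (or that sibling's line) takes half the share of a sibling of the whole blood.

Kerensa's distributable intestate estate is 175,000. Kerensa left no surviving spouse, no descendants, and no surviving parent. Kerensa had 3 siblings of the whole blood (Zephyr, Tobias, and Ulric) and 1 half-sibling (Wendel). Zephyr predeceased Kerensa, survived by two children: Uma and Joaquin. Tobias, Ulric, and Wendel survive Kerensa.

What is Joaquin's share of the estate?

Joaquin receives 25,000.

The entire 175,000 passes to the siblings and their issue.
Counting each half-blood sibling's line as half a unit, there are 7/2 units in 175,000, so one unit is 50,000. Whole-blood lines (Zephyr, Tobias, and Ulric) take 50,000 each; half-blood lines (Wendel) take 25,000 each.
Zephyr's share (50,000) is divided into 2 shares of 25,000: Uma and Joaquin each take 25,000.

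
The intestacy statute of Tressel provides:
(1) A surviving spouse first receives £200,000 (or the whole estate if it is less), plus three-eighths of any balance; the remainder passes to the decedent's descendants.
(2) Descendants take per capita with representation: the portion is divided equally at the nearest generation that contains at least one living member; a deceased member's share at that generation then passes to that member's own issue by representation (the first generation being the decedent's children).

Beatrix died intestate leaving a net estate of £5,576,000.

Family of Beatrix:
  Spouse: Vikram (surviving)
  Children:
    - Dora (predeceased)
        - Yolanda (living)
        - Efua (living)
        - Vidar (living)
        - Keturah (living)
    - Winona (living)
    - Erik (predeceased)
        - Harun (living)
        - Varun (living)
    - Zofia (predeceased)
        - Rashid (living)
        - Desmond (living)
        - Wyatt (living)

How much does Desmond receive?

Desmond receives £280,000.

Vikram first takes £200,000, leaving a balance of £5,376,000. Vikram then takes three-eighths of the balance (£2,016,000), for a total of £2,216,000. The remaining £3,360,000 passes to the descendants.
The descendants' portion (£3,360,000) is divided into 4 shares of £840,000: Winona takes £840,000; Dora's £840,000 share passes to Dora's issue; Erik's £840,000 share passes to Erik's issue; Zofia's £840,000 share passes to Zofia's issue.
Dora's share (£840,000) is divided into 4 shares of £210,000: Yolanda, Efua, Vidar, and Keturah each take £210,000.
Erik's share (£840,000) is divided into 2 shares of £420,000: Harun and Varun each take £420,000.
Zofia's share (£840,000) is divided into 3 shares of £280,000: Rashid, Desmond, and Wyatt each take £280,000.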